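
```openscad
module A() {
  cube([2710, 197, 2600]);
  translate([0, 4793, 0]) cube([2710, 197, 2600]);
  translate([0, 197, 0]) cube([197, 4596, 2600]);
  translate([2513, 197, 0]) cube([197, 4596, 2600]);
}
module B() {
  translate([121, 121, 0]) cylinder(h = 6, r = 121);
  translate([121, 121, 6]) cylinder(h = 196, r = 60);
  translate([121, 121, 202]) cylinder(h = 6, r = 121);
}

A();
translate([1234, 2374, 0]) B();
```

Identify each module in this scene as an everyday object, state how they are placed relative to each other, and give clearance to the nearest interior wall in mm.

A is a house frame. B is a spool. The spool sits inside the house frame, centred. The clearance to the nearest interior wall is 1037 mm.

Clearances: x = 1037, y = 2177; minimum 1037 mm.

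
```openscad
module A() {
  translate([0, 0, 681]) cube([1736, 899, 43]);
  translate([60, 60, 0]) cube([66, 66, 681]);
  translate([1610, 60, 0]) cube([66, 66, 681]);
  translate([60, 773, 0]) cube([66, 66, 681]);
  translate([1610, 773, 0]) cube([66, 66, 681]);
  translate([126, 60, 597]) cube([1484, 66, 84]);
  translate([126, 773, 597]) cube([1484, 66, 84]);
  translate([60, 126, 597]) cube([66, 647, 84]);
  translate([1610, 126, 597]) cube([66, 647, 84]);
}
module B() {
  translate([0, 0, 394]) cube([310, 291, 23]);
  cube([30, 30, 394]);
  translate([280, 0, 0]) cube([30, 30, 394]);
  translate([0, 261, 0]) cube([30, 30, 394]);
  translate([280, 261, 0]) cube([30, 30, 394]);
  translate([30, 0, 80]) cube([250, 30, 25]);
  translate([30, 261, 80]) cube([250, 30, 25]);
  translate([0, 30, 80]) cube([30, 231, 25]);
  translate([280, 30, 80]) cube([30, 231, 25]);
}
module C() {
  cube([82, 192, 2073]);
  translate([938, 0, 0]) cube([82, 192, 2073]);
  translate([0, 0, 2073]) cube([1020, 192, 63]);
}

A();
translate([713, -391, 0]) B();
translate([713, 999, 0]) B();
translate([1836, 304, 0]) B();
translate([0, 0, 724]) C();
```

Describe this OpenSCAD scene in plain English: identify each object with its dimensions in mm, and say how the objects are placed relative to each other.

A is a rectangular dining table. The top is 1736×899×43 mm with its upper surface at z = 724 mm. It stands on four 66×66 mm square legs, each inset 60 mm from the nearest pair of top edges, running from the floor to the underside of the top. Four apron rails, 66 mm thick and 84 mm tall, run between adjacent legs with their top edges flush with the underside of the top and their outer faces flush with the legs' outer faces.

B is a four-legged stool. The seat is a 310×291×23 mm slab whose top surface is at z = 417 mm; four square legs, each 30×30 mm in cross-section, run from the floor (z = 0) to the underside of the seat, each flush with a corner of the seat. Four stretchers, 30 mm wide and 25 mm tall, connect adjacent legs with their undersides at z = 80 mm, each running between the inner faces of the legs it joins and aligned with the legs' outer faces on the other axis.

C is a door frame. The clear opening is 856 mm wide and 2073 mm high. Two 82 mm wide jambs, 192 mm deep, stand either side of the opening from the floor to the top of the opening. A 63 mm thick head sits across the top of both jambs, spanning the full outside width of the frame.

Three stools sit around the table at the −y, +y, +x sides. The door frame is on top of the table.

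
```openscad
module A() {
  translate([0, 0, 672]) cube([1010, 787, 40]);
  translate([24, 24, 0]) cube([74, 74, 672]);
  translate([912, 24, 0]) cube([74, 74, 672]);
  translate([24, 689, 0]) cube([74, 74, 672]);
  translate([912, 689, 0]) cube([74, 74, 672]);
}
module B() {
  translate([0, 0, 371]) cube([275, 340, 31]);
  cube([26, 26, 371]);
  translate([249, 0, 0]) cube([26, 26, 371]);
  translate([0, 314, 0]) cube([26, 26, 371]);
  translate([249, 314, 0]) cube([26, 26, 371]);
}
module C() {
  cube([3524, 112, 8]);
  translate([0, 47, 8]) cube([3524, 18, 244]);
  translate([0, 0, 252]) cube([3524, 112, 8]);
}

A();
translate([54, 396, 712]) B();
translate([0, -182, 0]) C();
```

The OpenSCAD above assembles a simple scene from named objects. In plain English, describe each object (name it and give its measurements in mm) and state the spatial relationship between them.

A is a table: top 1010 mm (x) × 787 mm (y), 40 mm thick, upper face at z = 712 mm, on four 74×74 mm square legs, each inset 24 mm from the nearest pair of top edges, running from z = 0 to the bottom of the top.

B is a four-legged stool. The seat is a 275×340×31 mm slab whose top surface is at z = 402 mm; four square legs, each 26×26 mm in cross-section, run from the floor (z = 0) to the underside of the seat, each flush with a corner of the seat.

C is an I-beam lying along x, 3524 mm long. Overall section height 260 mm. Two flanges 112 mm wide (y) and 8 mm thick, one on the floor and one at the top; a web 18 mm thick runs between them, centred on the flange width.

The stool is on top of the table. The I-beam is on the floor beside the table on its −y side.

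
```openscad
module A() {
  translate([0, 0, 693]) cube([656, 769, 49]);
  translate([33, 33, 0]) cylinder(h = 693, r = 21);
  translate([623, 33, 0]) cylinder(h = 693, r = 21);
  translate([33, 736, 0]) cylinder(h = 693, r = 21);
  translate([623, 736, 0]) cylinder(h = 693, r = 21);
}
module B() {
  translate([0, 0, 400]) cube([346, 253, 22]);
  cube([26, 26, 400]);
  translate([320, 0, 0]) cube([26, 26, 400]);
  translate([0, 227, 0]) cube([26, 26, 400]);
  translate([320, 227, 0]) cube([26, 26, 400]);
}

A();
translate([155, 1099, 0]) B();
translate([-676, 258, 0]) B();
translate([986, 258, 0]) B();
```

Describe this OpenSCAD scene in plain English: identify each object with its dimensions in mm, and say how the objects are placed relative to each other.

A is a table: top 656 mm (x) × 769 mm (y), 49 mm thick, upper face at z = 742 mm, on four round legs of 42 mm diameter, each leg's bounding box inset 12 mm from the nearest pair of top edges, running from z = 0 to the bottom of the top.

B is a four-legged stool. The seat is a 346×253×22 mm slab whose top surface is at z = 422 mm; four square legs, each 26×26 mm in cross-section, run from the floor (z = 0) to the underside of the seat, each flush with a corner of the seat.

Three stools sit around the table at the +y, −x, +x sides.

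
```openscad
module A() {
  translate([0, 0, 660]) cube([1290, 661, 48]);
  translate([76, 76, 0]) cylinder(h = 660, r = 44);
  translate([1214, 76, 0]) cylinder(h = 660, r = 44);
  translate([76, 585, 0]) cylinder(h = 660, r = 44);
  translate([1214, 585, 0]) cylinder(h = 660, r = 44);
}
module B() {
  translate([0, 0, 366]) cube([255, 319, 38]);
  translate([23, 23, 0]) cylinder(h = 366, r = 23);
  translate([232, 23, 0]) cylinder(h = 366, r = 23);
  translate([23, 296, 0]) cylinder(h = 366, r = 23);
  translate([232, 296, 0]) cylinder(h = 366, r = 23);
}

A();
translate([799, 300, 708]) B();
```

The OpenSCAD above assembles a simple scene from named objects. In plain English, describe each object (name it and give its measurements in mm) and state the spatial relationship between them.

A is a rectangular dining table. The top is 1290×661×48 mm with its upper surface at z = 708 mm. It stands on four round legs of 88 mm diameter, each leg's bounding box inset 32 mm from the nearest pair of top edges, running from the floor to the underside of the top.

B is a simple wooden stool: a rectangular seat 255 mm (x) by 319 mm (y), 38 mm thick, top face at z = 404 mm, on four round legs, each 46 mm in diameter. The legs rest on z = 0, each leg's axis is inset half a diameter from the nearest pair of seat edges (so the leg's bounding box is flush with the corner).

The stool is on top of the table.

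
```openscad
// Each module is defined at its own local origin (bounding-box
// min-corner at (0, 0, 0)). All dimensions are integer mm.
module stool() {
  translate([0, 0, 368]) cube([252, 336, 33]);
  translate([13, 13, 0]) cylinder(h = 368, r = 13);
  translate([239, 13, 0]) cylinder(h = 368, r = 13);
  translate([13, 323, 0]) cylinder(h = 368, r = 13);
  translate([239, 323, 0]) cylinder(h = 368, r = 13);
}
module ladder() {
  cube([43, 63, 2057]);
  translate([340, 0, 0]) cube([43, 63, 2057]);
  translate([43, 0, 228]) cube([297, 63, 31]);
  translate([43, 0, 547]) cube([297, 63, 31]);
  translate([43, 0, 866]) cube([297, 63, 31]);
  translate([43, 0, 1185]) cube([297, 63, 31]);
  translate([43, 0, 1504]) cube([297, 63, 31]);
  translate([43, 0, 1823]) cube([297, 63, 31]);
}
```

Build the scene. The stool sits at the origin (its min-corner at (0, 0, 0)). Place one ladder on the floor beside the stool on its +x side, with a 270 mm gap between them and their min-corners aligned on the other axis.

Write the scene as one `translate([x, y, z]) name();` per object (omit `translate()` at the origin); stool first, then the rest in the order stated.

stool();
translate([522, 0, 0]) ladder();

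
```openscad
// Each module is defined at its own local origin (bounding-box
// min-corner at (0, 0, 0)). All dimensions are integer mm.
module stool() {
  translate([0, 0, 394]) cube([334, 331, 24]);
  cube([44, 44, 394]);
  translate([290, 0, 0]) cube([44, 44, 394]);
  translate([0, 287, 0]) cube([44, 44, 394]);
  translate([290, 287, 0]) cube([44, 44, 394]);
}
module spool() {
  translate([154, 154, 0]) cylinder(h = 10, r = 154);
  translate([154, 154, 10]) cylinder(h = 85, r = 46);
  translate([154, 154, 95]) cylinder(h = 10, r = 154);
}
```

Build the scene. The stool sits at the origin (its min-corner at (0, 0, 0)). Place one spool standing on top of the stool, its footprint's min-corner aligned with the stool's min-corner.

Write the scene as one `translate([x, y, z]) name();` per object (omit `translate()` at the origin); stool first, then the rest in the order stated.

stool();
translate([0, 0, 418]) spool();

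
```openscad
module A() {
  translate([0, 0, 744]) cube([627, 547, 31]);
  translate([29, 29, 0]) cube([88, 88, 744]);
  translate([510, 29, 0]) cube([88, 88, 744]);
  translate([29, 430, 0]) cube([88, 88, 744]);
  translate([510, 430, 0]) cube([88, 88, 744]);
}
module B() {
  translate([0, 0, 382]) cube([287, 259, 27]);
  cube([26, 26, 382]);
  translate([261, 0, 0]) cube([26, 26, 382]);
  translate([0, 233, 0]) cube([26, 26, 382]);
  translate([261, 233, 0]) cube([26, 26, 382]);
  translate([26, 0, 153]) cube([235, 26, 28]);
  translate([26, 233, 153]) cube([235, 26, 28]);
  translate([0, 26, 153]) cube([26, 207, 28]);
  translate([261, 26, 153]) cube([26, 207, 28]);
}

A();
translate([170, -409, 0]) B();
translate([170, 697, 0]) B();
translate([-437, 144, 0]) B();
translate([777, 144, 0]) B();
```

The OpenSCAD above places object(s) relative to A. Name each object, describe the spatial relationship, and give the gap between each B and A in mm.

A is a table. B is a stool. Four stools sit around the table at the −y, +y, −x, +x sides. The gap between each stool and the table is 150 mm.

Each stool's nearest face is 150 mm from the table's bounding box.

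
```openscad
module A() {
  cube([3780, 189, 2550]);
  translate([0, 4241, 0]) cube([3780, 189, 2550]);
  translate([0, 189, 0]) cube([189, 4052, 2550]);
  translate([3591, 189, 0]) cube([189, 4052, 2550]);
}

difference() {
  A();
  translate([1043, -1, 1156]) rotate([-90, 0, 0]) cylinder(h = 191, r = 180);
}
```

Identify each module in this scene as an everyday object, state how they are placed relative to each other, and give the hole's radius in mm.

The subtracted cylinder has r = 180 mm.

A is a house frame. The house frame has a circular hole through its front wall. The hole's radius is 180 mm.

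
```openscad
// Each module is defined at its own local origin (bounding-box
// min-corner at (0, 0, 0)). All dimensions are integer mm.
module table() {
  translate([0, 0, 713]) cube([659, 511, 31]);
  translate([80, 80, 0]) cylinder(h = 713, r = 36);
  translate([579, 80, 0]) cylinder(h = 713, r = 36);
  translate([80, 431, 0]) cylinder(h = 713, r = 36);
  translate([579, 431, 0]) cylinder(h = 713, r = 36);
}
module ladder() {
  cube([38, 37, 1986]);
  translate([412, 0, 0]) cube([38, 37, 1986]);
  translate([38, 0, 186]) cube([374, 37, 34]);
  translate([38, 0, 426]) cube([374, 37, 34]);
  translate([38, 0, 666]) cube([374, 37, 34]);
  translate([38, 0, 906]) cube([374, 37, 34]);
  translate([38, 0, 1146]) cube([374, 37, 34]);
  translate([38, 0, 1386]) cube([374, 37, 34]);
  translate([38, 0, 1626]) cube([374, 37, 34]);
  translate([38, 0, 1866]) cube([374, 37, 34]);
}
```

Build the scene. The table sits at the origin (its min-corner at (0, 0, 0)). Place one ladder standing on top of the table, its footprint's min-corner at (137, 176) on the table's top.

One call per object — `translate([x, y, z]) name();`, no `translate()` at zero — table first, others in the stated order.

table();
translate([137, 176, 744]) ladder();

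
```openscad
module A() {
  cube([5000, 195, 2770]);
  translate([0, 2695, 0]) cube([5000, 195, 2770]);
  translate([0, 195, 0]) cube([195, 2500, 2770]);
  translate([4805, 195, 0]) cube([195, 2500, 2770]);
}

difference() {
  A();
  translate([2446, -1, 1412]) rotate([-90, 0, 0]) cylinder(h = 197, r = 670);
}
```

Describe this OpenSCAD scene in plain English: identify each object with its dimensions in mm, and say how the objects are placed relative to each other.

A is a box-shaped house frame (walls only): outside footprint 5000×2890 mm, wall height 2770 mm, wall thickness 195 mm. The two y-facing walls run the full x-width; the two x-facing walls fit between the inner faces of the y-facing walls.

The house frame has a circular hole of radius 670 mm through its front wall, centred at (x = 2446, z = 1412).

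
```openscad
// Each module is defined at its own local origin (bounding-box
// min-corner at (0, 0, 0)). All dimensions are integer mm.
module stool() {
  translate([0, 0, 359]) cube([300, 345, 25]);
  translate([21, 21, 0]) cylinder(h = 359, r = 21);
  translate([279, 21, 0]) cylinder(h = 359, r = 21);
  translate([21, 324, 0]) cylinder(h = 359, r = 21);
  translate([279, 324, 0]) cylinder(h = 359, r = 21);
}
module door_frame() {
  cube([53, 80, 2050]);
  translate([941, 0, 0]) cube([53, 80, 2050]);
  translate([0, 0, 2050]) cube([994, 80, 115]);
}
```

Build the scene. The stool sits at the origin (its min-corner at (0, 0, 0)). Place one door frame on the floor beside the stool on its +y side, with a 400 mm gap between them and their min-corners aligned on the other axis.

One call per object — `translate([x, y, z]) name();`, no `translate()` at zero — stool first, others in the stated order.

stool();
translate([0, 745, 0]) door_frame();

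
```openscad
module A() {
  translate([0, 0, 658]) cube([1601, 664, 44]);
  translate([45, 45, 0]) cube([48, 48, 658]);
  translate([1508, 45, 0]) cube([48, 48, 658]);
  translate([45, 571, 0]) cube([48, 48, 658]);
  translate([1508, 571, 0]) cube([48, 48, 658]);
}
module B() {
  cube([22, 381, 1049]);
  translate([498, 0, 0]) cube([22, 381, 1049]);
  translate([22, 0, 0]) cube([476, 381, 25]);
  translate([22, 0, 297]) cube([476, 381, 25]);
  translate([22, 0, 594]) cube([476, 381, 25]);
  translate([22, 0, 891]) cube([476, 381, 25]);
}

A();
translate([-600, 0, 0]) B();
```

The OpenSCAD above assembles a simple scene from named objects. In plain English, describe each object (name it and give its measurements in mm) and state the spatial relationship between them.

A is a rectangular dining table. The top is 1601×664×44 mm with its upper surface at z = 702 mm. It stands on four 48×48 mm square legs, each inset 45 mm from the nearest pair of top edges, running from the floor to the underside of the top.

B is a bookshelf 520 mm wide overall, 381 mm deep and 1049 mm tall. The two sides are 22 mm thick vertical panels. 4 horizontal shelves of 25 mm thickness span between the inner faces of the sides; the lowest shelf sits on the floor and shelves are stacked with a clear vertical gap of 272 mm between each pair.

The bookshelf is on the floor beside the table on its −x side.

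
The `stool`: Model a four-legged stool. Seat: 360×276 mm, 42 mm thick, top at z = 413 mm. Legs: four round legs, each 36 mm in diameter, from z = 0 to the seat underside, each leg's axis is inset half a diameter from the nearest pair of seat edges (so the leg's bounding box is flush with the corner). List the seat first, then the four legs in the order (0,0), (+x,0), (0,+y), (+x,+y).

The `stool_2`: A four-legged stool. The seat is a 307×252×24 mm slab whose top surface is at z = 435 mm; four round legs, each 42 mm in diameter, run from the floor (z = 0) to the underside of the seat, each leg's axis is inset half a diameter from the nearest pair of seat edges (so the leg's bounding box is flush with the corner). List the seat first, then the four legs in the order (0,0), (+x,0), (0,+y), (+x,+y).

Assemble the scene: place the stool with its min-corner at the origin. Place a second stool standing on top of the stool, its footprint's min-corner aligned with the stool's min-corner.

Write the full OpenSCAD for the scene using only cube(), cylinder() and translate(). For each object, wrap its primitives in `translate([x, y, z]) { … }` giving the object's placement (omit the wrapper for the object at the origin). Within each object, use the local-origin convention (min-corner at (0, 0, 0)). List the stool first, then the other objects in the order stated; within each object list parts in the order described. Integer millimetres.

translate([0, 0, 371]) cube([360, 276, 42]);
translate([18, 18, 0]) cylinder(h = 371, r = 18);
translate([342, 18, 0]) cylinder(h = 371, r = 18);
translate([18, 258, 0]) cylinder(h = 371, r = 18);
translate([342, 258, 0]) cylinder(h = 371, r = 18);
translate([0, 0, 413]) {
  translate([0, 0, 411]) cube([307, 252, 24]);
  translate([21, 21, 0]) cylinder(h = 411, r = 21);
  translate([286, 21, 0]) cylinder(h = 411, r = 21);
  translate([21, 231, 0]) cylinder(h = 411, r = 21);
  translate([286, 231, 0]) cylinder(h = 411, r = 21);
}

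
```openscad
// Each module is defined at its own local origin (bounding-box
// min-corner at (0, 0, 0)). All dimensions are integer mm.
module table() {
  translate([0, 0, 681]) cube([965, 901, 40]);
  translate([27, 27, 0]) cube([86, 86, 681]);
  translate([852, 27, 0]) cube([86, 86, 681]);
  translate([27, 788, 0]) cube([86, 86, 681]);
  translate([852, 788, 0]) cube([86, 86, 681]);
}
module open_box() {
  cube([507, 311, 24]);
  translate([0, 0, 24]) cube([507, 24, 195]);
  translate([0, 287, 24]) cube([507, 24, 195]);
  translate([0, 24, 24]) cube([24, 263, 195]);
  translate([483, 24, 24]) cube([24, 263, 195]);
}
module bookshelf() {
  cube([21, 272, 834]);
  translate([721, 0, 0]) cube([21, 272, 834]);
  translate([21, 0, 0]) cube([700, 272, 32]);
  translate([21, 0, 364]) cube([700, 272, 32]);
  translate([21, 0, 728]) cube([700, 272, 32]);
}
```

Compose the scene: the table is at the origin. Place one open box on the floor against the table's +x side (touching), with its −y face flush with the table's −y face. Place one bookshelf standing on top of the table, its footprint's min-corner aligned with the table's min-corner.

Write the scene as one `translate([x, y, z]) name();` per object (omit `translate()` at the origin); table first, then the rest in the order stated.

table();
translate([965, 0, 0]) open_box();
translate([0, 0, 721]) bookshelf();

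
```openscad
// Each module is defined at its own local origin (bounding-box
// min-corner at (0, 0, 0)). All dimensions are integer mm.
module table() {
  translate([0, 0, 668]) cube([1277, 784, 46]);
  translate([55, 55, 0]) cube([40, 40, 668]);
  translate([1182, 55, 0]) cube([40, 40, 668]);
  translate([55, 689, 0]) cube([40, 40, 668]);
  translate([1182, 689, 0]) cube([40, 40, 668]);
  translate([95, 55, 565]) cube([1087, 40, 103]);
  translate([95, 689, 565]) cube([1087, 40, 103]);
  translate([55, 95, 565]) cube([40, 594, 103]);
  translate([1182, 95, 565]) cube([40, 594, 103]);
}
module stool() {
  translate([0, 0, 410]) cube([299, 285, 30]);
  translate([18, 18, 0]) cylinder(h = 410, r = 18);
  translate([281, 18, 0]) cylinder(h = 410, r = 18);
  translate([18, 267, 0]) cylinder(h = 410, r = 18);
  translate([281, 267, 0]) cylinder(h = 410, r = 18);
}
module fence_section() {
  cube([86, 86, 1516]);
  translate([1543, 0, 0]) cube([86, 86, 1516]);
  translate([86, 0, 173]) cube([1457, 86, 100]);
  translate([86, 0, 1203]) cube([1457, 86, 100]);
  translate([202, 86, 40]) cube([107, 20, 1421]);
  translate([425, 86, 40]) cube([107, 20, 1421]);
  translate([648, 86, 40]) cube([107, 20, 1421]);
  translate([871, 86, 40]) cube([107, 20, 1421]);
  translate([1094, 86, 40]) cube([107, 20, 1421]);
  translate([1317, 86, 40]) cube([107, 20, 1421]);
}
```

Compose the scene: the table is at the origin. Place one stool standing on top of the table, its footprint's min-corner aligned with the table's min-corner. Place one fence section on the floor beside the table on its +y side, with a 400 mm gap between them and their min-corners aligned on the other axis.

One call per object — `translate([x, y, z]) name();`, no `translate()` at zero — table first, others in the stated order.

table();
translate([0, 0, 714]) stool();
translate([0, 1184, 0]) fence_section();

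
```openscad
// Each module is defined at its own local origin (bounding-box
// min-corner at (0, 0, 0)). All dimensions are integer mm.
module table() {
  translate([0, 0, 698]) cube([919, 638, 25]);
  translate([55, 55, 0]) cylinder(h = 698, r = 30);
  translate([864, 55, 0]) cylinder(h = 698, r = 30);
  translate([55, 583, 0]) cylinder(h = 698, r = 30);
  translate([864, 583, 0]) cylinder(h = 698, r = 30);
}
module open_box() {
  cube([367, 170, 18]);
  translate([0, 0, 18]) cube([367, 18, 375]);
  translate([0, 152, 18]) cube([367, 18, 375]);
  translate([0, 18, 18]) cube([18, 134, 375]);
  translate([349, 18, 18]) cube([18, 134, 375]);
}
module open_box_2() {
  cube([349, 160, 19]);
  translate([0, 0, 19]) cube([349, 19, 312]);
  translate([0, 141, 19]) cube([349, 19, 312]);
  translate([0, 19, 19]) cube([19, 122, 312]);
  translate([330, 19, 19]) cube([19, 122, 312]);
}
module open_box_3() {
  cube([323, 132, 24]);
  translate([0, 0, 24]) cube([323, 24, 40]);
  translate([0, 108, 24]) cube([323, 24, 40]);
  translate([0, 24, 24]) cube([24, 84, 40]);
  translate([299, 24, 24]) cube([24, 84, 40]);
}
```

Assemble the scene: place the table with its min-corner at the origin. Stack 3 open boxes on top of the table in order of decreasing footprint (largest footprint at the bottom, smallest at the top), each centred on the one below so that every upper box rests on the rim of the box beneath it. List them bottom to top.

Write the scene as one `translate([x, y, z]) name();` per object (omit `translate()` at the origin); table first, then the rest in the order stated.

table();
translate([276, 234, 723]) open_box();
translate([285, 239, 1116]) open_box_2();
translate([298, 253, 1447]) open_box_3();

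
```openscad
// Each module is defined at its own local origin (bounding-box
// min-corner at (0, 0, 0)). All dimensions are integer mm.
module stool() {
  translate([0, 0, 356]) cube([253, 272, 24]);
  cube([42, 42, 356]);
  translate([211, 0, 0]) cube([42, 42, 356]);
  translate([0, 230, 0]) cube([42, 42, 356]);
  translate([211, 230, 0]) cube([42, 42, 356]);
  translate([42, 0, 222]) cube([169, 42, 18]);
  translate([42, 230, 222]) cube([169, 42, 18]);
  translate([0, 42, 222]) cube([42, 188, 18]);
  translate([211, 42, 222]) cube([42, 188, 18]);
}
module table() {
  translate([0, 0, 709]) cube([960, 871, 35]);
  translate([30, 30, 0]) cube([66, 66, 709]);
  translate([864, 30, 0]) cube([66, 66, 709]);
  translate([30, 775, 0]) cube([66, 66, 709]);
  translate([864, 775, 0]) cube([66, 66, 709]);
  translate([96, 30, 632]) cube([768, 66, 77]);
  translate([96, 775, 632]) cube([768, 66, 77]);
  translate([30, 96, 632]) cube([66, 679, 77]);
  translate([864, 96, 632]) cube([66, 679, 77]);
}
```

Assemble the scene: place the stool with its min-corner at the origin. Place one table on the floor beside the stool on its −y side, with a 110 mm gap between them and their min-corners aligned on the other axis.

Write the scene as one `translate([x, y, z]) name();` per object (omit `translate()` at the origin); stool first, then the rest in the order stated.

stool();
translate([0, -981, 0]) table();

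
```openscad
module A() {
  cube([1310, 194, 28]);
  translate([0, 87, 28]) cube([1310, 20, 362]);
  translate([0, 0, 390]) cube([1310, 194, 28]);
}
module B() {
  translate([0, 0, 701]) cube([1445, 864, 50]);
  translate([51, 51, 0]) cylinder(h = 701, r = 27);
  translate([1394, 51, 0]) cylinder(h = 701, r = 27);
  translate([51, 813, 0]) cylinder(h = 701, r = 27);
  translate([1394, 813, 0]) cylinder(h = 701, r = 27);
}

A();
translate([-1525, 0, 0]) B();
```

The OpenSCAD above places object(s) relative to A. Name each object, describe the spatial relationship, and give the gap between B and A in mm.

The table's nearest face is 80 mm from the I-beam's −x face.

A is an I-beam. B is a table. The table is on the floor beside the I-beam on its −x side. The gap between the table and the I-beam is 80 mm.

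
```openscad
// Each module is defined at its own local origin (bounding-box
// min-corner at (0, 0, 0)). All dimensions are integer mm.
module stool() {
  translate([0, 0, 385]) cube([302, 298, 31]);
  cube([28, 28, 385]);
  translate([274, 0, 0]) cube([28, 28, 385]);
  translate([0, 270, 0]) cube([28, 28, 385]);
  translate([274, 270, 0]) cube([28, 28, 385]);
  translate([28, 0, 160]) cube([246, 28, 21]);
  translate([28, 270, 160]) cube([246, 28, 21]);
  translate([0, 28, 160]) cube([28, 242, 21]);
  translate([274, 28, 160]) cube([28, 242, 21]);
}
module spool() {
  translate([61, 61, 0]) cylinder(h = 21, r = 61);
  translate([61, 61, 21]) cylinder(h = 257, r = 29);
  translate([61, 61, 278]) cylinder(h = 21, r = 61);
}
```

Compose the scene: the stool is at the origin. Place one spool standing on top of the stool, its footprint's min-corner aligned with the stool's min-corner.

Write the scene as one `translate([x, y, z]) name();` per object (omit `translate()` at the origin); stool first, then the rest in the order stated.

stool();
translate([0, 0, 416]) spool();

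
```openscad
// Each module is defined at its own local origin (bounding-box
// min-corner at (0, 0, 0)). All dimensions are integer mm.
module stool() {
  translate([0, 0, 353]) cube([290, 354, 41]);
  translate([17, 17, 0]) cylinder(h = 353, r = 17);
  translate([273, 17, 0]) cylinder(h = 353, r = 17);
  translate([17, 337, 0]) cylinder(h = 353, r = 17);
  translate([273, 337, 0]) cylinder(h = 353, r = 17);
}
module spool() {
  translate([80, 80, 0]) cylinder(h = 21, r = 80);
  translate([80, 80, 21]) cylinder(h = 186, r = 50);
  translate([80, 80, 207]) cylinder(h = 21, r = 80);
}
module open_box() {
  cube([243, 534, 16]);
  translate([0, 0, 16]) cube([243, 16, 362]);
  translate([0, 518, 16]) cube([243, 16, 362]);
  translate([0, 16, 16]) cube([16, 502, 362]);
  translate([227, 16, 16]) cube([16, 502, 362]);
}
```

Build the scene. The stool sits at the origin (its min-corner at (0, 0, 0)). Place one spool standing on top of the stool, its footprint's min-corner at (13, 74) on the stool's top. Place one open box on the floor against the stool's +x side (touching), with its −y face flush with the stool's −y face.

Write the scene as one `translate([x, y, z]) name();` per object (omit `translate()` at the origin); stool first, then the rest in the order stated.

stool();
translate([13, 74, 394]) spool();
translate([290, 0, 0]) open_box();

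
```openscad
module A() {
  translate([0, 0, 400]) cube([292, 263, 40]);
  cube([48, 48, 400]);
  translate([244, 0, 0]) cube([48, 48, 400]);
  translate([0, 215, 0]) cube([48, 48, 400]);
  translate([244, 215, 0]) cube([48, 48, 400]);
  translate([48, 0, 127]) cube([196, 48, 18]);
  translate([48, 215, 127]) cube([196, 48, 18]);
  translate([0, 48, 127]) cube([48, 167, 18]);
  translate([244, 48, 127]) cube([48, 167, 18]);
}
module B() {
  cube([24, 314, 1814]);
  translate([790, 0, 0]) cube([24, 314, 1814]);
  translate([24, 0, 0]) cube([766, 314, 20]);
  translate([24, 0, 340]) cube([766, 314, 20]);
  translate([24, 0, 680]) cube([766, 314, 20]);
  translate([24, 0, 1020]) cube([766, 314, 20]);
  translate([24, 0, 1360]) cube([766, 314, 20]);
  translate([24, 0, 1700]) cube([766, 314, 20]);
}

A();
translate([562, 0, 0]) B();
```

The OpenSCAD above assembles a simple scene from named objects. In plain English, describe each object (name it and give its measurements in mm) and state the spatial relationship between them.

A is a four-legged stool. The seat is a 292×263×40 mm slab whose top surface is at z = 440 mm; four square legs, each 48×48 mm in cross-section, run from the floor (z = 0) to the underside of the seat, each flush with a corner of the seat. Four stretchers, 48 mm wide and 18 mm tall, connect adjacent legs with their undersides at z = 127 mm, each running between the inner faces of the legs it joins and aligned with the legs' outer faces on the other axis.

B is a bookshelf 814 mm wide overall, 314 mm deep and 1814 mm tall. The two sides are 24 mm thick vertical panels. 6 horizontal shelves of 20 mm thickness span between the inner faces of the sides; the lowest shelf sits on the floor and shelves are stacked with a clear vertical gap of 320 mm between each pair.

The bookshelf is on the floor beside the stool on its +x side.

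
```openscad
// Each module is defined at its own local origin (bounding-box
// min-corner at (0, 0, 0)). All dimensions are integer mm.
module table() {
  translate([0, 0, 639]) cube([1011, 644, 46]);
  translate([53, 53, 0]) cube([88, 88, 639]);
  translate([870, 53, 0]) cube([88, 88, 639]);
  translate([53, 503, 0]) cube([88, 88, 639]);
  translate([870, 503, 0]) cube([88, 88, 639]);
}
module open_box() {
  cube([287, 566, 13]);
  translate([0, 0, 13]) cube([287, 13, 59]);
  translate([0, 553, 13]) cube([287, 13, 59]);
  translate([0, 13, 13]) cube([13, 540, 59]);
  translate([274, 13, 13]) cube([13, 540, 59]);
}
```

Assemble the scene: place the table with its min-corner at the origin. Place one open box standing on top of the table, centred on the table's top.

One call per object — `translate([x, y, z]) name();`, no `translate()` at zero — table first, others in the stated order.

table();
translate([362, 39, 685]) open_box();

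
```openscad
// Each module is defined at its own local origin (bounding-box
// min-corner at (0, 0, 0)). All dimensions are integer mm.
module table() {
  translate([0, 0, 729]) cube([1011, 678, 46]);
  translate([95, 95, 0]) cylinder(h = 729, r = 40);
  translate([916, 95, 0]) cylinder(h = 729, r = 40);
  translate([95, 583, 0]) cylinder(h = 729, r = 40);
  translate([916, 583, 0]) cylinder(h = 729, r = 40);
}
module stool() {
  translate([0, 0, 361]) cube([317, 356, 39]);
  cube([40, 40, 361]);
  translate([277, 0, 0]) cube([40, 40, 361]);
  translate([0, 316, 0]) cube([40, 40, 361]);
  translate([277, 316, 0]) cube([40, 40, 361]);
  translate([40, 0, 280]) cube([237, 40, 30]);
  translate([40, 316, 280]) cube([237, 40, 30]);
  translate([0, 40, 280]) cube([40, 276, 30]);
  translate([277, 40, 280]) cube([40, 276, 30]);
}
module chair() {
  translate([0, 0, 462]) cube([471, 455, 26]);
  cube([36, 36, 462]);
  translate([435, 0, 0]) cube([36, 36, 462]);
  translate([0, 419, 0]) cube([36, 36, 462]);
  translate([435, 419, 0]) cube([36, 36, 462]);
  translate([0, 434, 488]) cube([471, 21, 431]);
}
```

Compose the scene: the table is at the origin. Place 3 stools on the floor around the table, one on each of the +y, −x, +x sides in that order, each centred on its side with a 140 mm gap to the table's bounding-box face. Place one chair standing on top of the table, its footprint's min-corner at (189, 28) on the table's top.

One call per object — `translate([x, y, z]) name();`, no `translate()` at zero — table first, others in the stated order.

table();
translate([347, 818, 0]) stool();
translate([-457, 161, 0]) stool();
translate([1151, 161, 0]) stool();
translate([189, 28, 775]) chair();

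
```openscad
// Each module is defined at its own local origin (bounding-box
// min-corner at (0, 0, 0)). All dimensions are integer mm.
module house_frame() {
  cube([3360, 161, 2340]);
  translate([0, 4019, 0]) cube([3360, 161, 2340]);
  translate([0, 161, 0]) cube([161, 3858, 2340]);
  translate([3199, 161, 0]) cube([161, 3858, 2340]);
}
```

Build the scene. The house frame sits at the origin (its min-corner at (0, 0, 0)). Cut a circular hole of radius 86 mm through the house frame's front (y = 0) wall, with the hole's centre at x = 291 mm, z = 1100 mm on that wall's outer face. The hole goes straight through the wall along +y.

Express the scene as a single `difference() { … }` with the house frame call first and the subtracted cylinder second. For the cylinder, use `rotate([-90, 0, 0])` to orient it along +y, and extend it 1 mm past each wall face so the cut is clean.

difference() {
  house_frame();
  translate([291, -1, 1100]) rotate([-90, 0, 0]) cylinder(h = 163, r = 86);
}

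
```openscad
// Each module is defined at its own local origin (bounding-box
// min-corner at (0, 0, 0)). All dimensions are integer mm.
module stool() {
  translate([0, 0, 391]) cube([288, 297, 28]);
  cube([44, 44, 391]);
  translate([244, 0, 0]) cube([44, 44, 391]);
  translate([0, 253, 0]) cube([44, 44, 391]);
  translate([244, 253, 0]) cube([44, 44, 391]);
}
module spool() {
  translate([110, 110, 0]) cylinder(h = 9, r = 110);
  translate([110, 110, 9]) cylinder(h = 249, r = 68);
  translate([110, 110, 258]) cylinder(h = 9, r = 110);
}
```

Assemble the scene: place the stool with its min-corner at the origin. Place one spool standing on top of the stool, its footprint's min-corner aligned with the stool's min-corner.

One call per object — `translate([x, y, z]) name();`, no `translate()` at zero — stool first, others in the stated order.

stool();
translate([0, 0, 419]) spool();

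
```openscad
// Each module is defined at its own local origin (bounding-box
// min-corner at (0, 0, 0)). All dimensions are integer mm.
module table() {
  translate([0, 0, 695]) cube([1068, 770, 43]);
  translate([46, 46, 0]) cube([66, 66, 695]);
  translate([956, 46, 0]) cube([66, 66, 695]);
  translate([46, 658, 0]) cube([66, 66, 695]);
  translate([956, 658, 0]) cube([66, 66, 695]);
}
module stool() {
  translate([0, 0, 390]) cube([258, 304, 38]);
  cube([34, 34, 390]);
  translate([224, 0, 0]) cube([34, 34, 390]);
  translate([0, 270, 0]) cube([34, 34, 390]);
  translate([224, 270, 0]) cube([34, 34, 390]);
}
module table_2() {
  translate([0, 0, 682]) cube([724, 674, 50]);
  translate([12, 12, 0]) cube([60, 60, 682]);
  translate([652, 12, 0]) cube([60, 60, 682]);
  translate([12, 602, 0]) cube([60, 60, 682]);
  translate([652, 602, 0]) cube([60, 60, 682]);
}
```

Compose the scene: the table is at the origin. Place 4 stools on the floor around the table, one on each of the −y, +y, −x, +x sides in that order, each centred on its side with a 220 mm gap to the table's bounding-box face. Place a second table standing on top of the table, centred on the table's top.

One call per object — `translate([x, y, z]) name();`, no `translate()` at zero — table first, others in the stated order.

table();
translate([405, -524, 0]) stool();
translate([405, 990, 0]) stool();
translate([-478, 233, 0]) stool();
translate([1288, 233, 0]) stool();
translate([172, 48, 738]) table_2();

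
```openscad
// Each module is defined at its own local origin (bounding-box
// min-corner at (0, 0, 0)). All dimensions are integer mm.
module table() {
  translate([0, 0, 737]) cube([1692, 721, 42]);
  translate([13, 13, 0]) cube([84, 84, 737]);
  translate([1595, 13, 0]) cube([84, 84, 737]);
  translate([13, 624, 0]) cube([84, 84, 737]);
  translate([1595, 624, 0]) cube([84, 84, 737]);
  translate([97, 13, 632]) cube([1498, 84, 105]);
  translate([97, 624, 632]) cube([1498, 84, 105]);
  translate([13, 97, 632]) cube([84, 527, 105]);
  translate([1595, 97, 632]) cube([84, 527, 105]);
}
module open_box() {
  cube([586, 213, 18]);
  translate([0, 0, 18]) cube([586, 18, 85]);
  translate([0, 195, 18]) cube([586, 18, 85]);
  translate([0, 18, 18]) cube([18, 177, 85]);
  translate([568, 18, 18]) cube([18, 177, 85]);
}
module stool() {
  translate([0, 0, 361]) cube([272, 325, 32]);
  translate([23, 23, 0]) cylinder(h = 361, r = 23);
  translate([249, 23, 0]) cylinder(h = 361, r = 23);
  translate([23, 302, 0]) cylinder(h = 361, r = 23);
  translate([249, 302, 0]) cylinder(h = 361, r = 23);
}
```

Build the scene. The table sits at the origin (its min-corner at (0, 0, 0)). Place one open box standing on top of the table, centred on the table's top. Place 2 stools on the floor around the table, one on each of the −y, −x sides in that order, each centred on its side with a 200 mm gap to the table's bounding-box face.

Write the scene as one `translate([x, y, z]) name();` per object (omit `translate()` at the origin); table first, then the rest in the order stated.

table();
translate([553, 254, 779]) open_box();
translate([710, -525, 0]) stool();
translate([-472, 198, 0]) stool();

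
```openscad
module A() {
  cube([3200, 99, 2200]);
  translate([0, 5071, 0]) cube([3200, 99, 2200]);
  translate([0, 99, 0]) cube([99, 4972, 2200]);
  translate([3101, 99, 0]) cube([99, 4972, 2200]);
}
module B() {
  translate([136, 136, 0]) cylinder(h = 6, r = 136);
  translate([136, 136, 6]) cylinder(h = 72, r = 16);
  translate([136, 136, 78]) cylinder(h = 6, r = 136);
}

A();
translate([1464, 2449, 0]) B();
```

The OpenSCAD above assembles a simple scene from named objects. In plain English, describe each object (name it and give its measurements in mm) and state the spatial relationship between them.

A is a box-shaped house frame (walls only): outside footprint 3200×5170 mm, wall height 2200 mm, wall thickness 99 mm. The two y-facing walls run the full x-width; the two x-facing walls fit between the inner faces of the y-facing walls.

B is a spool: two coaxial disc flanges of radius 136 mm and thickness 6 mm, joined by a core cylinder of radius 16 mm and height 72 mm. The lower flange rests on z = 0 and the three cylinders share a vertical axis.

The spool sits inside the house frame, centred.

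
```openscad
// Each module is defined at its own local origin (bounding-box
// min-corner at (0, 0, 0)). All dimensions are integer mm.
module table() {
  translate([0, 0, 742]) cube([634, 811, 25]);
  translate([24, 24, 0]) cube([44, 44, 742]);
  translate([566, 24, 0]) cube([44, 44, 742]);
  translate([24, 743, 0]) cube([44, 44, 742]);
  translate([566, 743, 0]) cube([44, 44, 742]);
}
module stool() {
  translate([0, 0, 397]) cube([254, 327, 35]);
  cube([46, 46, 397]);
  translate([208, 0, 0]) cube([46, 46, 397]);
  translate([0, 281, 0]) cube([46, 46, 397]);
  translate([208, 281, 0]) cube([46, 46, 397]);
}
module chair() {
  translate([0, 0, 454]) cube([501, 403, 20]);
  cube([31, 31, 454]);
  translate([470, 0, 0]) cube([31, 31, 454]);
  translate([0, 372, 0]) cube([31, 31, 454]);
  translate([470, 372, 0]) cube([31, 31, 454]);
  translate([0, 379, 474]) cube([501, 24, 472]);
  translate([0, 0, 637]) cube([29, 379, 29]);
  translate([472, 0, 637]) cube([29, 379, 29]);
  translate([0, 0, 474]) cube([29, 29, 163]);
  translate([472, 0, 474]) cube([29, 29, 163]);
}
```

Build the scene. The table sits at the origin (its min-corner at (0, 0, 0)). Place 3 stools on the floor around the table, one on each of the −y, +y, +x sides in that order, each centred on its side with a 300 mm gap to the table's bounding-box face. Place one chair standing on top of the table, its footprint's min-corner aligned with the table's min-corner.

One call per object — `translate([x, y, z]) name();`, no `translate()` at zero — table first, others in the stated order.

table();
translate([190, -627, 0]) stool();
translate([190, 1111, 0]) stool();
translate([934, 242, 0]) stool();
translate([0, 0, 767]) chair();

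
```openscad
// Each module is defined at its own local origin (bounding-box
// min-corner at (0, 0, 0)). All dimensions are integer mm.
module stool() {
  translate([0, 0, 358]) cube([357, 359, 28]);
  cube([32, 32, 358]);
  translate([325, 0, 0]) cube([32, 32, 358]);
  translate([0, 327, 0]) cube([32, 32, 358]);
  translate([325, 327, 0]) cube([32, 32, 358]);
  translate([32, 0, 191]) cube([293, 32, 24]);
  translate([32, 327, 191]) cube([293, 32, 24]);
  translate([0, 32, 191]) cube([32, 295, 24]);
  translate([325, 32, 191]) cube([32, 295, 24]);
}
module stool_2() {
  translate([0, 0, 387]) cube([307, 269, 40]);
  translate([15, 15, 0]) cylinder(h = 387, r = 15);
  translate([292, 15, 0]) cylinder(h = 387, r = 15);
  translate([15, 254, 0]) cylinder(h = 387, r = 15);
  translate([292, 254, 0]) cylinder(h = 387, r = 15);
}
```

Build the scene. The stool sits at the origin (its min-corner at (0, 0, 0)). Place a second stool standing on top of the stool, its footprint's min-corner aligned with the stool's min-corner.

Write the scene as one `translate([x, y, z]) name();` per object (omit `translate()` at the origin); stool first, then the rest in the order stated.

stool();
translate([0, 0, 386]) stool_2();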